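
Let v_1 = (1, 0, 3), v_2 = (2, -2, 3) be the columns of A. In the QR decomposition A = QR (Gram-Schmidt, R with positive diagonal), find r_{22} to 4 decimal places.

r_{22} = 2.2136

v_1 = (1, 0, 3); ‖v_1‖ = 3.1623, so q_1 = (0.3162, 0.0000, 0.9487).
q_1·v_2 = 0.3162·2 + 0.0000·(-2) + 0.9487·3 = 3.4785.
u_2 = v_2 − 3.4785·q_1 = (0.9000, -2.0000, -0.3000).
r_{22} = ‖u_2‖ = 2.2136.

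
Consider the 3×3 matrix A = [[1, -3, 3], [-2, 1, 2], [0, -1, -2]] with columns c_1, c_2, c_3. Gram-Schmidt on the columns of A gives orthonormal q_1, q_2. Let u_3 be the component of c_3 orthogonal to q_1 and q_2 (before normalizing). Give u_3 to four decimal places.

u_3 = (1.2000, 0.6000, -3.0000)

c_1 = (1, -2, 0); ‖c_1‖ = 2.2361, so q_1 = (0.4472, -0.8944, 0.0000).
q_1·c_2 = 0.4472·(-3) + (-0.8944)·1 + 0.0000·(-1) = -2.2361.
u_2 = c_2 + 2.2361·q_1 = (-2.0000, -1.0000, -1.0000).
‖u_2‖ = 2.4495, so q_2 = (-0.8165, -0.4082, -0.4082).
q_1·c_3 = 0.4472·3 + (-0.8944)·2 + 0.0000·(-2) = -0.4472; q_2·c_3 = (-0.8165)·3 + (-0.4082)·2 + (-0.4082)·(-2) = -2.4495.
u_3 = c_3 + 0.4472·q_1 + 2.4495·q_2 = (1.2000, 0.6000, -3.0000).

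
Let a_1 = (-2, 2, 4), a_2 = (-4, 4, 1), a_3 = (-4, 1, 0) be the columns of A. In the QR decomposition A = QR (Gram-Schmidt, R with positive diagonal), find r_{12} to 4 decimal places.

r_{12} = 4.0825

q_1 = a_1/‖a_1‖ = (-2, 2, 4)/4.8990 = (-0.4082, 0.4082, 0.8165).
r_{12} = q_1·a_2 = 4.0825.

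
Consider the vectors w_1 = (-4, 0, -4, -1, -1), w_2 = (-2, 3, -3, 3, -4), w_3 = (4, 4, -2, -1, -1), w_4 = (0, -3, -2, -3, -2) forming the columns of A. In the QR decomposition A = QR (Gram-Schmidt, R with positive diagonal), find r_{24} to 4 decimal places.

r_{24} = -2.0621

e_1 = w_1/‖w_1‖ = (-4, 0, -4, -1, -1)/5.8310 = (-0.6860, 0.0000, -0.6860, -0.1715, -0.1715).
r_{12} = e_1·w_2 = 3.6015.
u_2 = w_2 − 3.6015·e_1 = (0.4706, 3.0000, -0.5294, 3.6176, -3.3824).
‖u_2‖ = 5.8335, so e_2 = (0.0807, 0.5143, -0.0908, 0.6202, -0.5798).
r_{24} = e_2·w_4 = -2.0621.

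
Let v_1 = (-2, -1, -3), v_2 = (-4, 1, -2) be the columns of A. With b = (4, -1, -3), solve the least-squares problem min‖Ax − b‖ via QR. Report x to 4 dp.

v_1 = (-2, -1, -3); ‖v_1‖ = 3.7417, so q_1 = (-0.5345, -0.2673, -0.8018).
q_1·v_2 = (-0.5345)·(-4) + (-0.2673)·1 + (-0.8018)·(-2) = 3.4744.
u_2 = v_2 − 3.4744·q_1 = (-2.1429, 1.9286, 0.7857).
‖u_2‖ = 2.9881, so q_2 = (-0.7171, 0.6454, 0.2630).
Qᵀb = (0.5345, -4.3028).
Back-substitute: x_2 = -4.3028/2.9881 = -1.4400.
x_1 = (0.5345 − 3.4744·(-1.4400))/3.7417 = 1.4800.

x = (1.4800, -1.4400)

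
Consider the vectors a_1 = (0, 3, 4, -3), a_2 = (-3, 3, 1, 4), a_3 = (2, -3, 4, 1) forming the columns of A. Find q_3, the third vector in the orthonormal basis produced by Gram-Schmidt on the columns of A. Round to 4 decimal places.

q_3 = (0.2622, -0.5209, 0.6999, 0.4123)

q_1 = a_1/‖a_1‖ = (0, 3, 4, -3)/5.8310 = (0.0000, 0.5145, 0.6860, -0.5145).
r_{12} = q_1·a_2 = 0.1715.
u_2 = a_2 − 0.1715·q_1 = (-3.0000, 2.9118, 0.8824, 4.0882).
‖u_2‖ = 5.9136, so q_2 = (-0.5073, 0.4924, 0.1492, 0.6913).
r_{13} = q_1·a_3 = 0.6860; r_{23} = q_2·a_3 = -1.2036.
u_3 = a_3 − 0.6860·q_1 + 1.2036·q_2 = (1.3894, -2.7603, 3.7090, 2.1850).
‖u_3‖ = 5.2991, so q_3 = (0.2622, -0.5209, 0.6999, 0.4123).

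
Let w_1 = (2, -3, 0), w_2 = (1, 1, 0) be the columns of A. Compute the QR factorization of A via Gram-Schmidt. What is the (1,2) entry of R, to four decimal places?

w_1 = (2, -3, 0); ‖w_1‖ = 3.6056, so q_1 = (0.5547, -0.8321, 0.0000).
r_{12} = q_1·w_2 = -0.2774.

r_{12} = -0.2774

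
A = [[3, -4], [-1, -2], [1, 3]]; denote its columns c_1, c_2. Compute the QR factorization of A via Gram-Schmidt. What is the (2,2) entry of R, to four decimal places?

c_1 = (3, -1, 1); ‖c_1‖ = 3.3166, so e_1 = (0.9045, -0.3015, 0.3015).
e_1·c_2 = 0.9045·(-4) + (-0.3015)·(-2) + 0.3015·3 = -2.1106.
u_2 = c_2 + 2.1106·e_1 = (-2.0909, -2.6364, 3.6364).
r_{22} = ‖u_2‖ = 4.9543.

r_{22} = 4.9543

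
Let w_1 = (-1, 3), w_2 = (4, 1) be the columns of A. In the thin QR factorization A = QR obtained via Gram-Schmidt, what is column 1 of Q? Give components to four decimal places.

w_1 = (-1, 3); ‖w_1‖ = 3.1623, so q_1 = (-0.3162, 0.9487).

q_1 = (-0.3162, 0.9487)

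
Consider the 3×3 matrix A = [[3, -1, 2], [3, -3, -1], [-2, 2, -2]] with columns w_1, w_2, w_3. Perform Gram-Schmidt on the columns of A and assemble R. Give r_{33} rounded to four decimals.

w_1 = (3, 3, -2); ‖w_1‖ = 4.6904, so e_1 = (0.6396, 0.6396, -0.4264).
e_1·w_2 = 0.6396·(-1) + 0.6396·(-3) + (-0.4264)·2 = -3.4112.
u_2 = w_2 + 3.4112·e_1 = (1.1818, -0.8182, 0.5455).
‖u_2‖ = 1.5374, so e_2 = (0.7687, -0.5322, 0.3548).
e_1·w_3 = 0.6396·2 + 0.6396·(-1) + (-0.4264)·(-2) = 1.4924; e_2·w_3 = 0.7687·2 + (-0.5322)·(-1) + 0.3548·(-2) = 1.3600.
u_3 = w_3 − 1.4924·e_1 − 1.3600·e_2 = (0.0000, -1.2308, -1.8462).
r_{33} = ‖u_3‖ = 2.2188.

r_{33} = 2.2188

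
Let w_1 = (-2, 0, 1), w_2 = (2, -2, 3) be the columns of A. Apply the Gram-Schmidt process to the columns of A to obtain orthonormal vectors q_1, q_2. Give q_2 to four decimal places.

w_1 = (-2, 0, 1); ‖w_1‖ = 2.2361, so q_1 = (-0.8944, 0.0000, 0.4472).
q_1·w_2 = (-0.8944)·2 + 0.0000·(-2) + 0.4472·3 = -0.4472.
u_2 = w_2 + 0.4472·q_1 = (1.6000, -2.0000, 3.2000).
‖u_2‖ = 4.0988, so q_2 = (0.3904, -0.4880, 0.7807).

q_2 = (0.3904, -0.4880, 0.7807)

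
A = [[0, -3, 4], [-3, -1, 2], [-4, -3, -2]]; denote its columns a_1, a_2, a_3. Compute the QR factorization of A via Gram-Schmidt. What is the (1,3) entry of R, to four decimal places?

r_{13} = 0.4000

a_1 = (0, -3, -4); ‖a_1‖ = 5.0000, so q_1 = (0.0000, -0.6000, -0.8000).
r_{13} = q_1·a_3 = 0.4000.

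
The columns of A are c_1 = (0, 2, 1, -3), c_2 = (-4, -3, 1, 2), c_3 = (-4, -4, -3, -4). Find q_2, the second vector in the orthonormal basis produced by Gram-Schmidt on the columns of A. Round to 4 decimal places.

q_2 = (-0.8655, -0.3091, 0.3864, -0.0773)

c_1 = (0, 2, 1, -3); ‖c_1‖ = 3.7417, so q_1 = (0.0000, 0.5345, 0.2673, -0.8018).
q_1·c_2 = 0.0000·(-4) + 0.5345·(-3) + 0.2673·1 + (-0.8018)·2 = -2.9399.
u_2 = c_2 + 2.9399·q_1 = (-4.0000, -1.4286, 1.7857, -0.3571).
‖u_2‖ = 4.6214, so q_2 = (-0.8655, -0.3091, 0.3864, -0.0773).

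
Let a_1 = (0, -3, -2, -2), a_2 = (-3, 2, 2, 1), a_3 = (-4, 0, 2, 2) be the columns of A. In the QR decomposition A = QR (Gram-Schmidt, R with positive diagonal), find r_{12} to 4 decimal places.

r_{12} = -2.9104

a_1 = (0, -3, -2, -2); ‖a_1‖ = 4.1231, so q_1 = (0.0000, -0.7276, -0.4851, -0.4851).
r_{12} = q_1·a_2 = -2.9104.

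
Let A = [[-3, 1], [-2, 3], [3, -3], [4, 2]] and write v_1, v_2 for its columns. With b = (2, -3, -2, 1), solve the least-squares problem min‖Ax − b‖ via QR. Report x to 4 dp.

v_1 = (-3, -2, 3, 4); ‖v_1‖ = 6.1644, so q_1 = (-0.4867, -0.3244, 0.4867, 0.6489).
q_1·v_2 = (-0.4867)·1 + (-0.3244)·3 + 0.4867·(-3) + 0.6489·2 = -1.6222.
u_2 = v_2 + 1.6222·q_1 = (0.2105, 2.4737, -2.2105, 3.0526).
‖u_2‖ = 4.5131, so q_2 = (0.0466, 0.5481, -0.4898, 0.6764).
Qᵀb = (-0.3244, 0.1050).
Back-substitute: x_2 = 0.1050/4.5131 = 0.0233.
x_1 = (-0.3244 + 1.6222·0.0233)/6.1644 = -0.0465.

x = (-0.0465, 0.0233)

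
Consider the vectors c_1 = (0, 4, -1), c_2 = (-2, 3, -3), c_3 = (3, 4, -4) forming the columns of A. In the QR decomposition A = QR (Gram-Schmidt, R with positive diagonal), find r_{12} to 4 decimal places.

q_1 = c_1/‖c_1‖ = (0, 4, -1)/4.1231 = (0.0000, 0.9701, -0.2425).
r_{12} = q_1·c_2 = 3.6380.

r_{12} = 3.6380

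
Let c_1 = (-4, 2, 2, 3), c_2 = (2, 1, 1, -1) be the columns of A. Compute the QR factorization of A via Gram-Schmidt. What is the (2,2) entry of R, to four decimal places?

q_1 = c_1/‖c_1‖ = (-4, 2, 2, 3)/5.7446 = (-0.6963, 0.3482, 0.3482, 0.5222).
r_{12} = q_1·c_2 = -1.2185.
u_2 = c_2 + 1.2185·q_1 = (1.1515, 1.4242, 1.4242, -0.3636).
r_{22} = ‖u_2‖ = 2.3484.

r_{22} = 2.3484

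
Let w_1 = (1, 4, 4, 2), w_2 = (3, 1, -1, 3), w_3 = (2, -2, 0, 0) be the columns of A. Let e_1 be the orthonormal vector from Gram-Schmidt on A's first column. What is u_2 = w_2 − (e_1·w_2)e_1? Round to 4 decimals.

w_1 = (1, 4, 4, 2); ‖w_1‖ = 6.0828, so e_1 = (0.1644, 0.6576, 0.6576, 0.3288).
e_1·w_2 = 0.1644·3 + 0.6576·1 + 0.6576·(-1) + 0.3288·3 = 1.4796.
u_2 = w_2 − 1.4796·e_1 = (2.7568, 0.0270, -1.9730, 2.5135).

u_2 = (2.7568, 0.0270, -1.9730, 2.5135)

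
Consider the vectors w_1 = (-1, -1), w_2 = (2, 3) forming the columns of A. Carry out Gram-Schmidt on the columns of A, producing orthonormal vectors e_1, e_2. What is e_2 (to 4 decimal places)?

e_2 = (-0.7071, 0.7071)

w_1 = (-1, -1); ‖w_1‖ = 1.4142, so e_1 = (-0.7071, -0.7071).
e_1·w_2 = (-0.7071)·2 + (-0.7071)·3 = -3.5355.
u_2 = w_2 + 3.5355·e_1 = (-0.5000, 0.5000).
‖u_2‖ = 0.7071, so e_2 = (-0.7071, 0.7071).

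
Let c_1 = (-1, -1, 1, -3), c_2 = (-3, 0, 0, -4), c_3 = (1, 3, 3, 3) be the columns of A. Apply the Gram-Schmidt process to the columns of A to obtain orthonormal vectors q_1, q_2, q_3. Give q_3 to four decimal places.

q_1 = c_1/‖c_1‖ = (-1, -1, 1, -3)/3.4641 = (-0.2887, -0.2887, 0.2887, -0.8660).
r_{12} = q_1·c_2 = 4.3301.
u_2 = c_2 − 4.3301·q_1 = (-1.7500, 1.2500, -1.2500, -0.2500).
‖u_2‖ = 2.5000, so q_2 = (-0.7000, 0.5000, -0.5000, -0.1000).
r_{13} = q_1·c_3 = -2.8868; r_{23} = q_2·c_3 = -1.0000.
u_3 = c_3 + 2.8868·q_1 + 1.0000·q_2 = (-0.5333, 2.6667, 3.3333, 0.4000).
‖u_3‖ = 4.3205, so q_3 = (-0.1234, 0.6172, 0.7715, 0.0926).

q_3 = (-0.1234, 0.6172, 0.7715, 0.0926)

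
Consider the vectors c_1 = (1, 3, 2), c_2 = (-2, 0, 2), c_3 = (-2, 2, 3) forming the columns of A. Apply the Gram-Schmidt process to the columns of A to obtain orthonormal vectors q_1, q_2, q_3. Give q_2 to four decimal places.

q_2 = (-0.7715, -0.1543, 0.6172)

q_1 = c_1/‖c_1‖ = (1, 3, 2)/3.7417 = (0.2673, 0.8018, 0.5345).
r_{12} = q_1·c_2 = 0.5345.
u_2 = c_2 − 0.5345·q_1 = (-2.1429, -0.4286, 1.7143).
‖u_2‖ = 2.7775, so q_2 = (-0.7715, -0.1543, 0.6172).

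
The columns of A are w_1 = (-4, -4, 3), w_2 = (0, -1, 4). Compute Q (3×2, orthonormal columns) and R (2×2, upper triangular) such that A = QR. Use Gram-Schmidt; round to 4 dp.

Q = [[-0.6247, 0.4760], [-0.6247, 0.1710], [0.4685, 0.8627]], R = [[6.4031, 2.4988], [0.0000, 3.2796]]

q_1 = w_1/‖w_1‖ = (-4, -4, 3)/6.4031 = (-0.6247, -0.6247, 0.4685).
r_{12} = q_1·w_2 = 2.4988.
u_2 = w_2 − 2.4988·q_1 = (1.5610, 0.5610, 2.8293).
‖u_2‖ = 3.2796, so q_2 = (0.4760, 0.1710, 0.8627).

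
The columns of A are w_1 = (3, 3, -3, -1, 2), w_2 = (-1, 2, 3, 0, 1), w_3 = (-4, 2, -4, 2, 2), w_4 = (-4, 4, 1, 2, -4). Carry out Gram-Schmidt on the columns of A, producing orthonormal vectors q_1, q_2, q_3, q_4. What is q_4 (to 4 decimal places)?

q_4 = (-0.0181, 0.5307, -0.0810, 0.1077, -0.8366)

w_1 = (3, 3, -3, -1, 2); ‖w_1‖ = 5.6569, so q_1 = (0.5303, 0.5303, -0.5303, -0.1768, 0.3536).
q_1·w_2 = 0.5303·(-1) + 0.5303·2 + (-0.5303)·3 + (-0.1768)·0 + 0.3536·1 = -0.7071.
u_2 = w_2 + 0.7071·q_1 = (-0.6250, 2.3750, 2.6250, -0.1250, 1.2500).
‖u_2‖ = 3.8079, so q_2 = (-0.1641, 0.6237, 0.6894, -0.0328, 0.3283).
q_1·w_3 = 0.5303·(-4) + 0.5303·2 + (-0.5303)·(-4) + (-0.1768)·2 + 0.3536·2 = 1.4142; q_2·w_3 = (-0.1641)·(-4) + 0.6237·2 + 0.6894·(-4) + (-0.0328)·2 + 0.3283·2 = -0.2626.
u_3 = w_3 − 1.4142·q_1 + 0.2626·q_2 = (-4.7931, 1.4138, -3.0690, 2.2414, 1.5862).
‖u_3‖ = 6.4754, so q_3 = (-0.7402, 0.2183, -0.4739, 0.3461, 0.2450).
q_1·w_4 = 0.5303·(-4) + 0.5303·4 + (-0.5303)·1 + (-0.1768)·2 + 0.3536·(-4) = -2.2981; q_2·w_4 = (-0.1641)·(-4) + 0.6237·4 + 0.6894·1 + (-0.0328)·2 + 0.3283·(-4) = 2.4620; q_3·w_4 = (-0.7402)·(-4) + 0.2183·4 + (-0.4739)·1 + 0.3461·2 + 0.2450·(-4) = 3.0726.
u_4 = w_4 + 2.2981·q_1 − 2.4620·q_2 − 3.0726·q_3 = (-0.1028, 3.0123, -0.4597, 0.6110, -4.7484).
‖u_4‖ = 5.6759, so q_4 = (-0.0181, 0.5307, -0.0810, 0.1077, -0.8366).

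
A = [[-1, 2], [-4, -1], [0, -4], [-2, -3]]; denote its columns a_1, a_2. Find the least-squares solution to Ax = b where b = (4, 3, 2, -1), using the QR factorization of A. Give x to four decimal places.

e_1 = a_1/‖a_1‖ = (-1, -4, 0, -2)/4.5826 = (-0.2182, -0.8729, 0.0000, -0.4364).
r_{12} = e_1·a_2 = 1.7457.
u_2 = a_2 − 1.7457·e_1 = (2.3810, 0.5238, -4.0000, -2.2381).
‖u_2‖ = 5.1916, so e_2 = (0.4586, 0.1009, -0.7705, -0.4311).
Qᵀb = (-3.0551, 1.0273).
Back-substitute: x_2 = 1.0273/5.1916 = 0.1979.
x_1 = (-3.0551 − 1.7457·0.1979)/4.5826 = -0.7420.

x = (-0.7420, 0.1979)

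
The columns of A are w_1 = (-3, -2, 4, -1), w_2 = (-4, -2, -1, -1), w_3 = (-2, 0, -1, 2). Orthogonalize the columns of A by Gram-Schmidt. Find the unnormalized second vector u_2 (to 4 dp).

q_1 = w_1/‖w_1‖ = (-3, -2, 4, -1)/5.4772 = (-0.5477, -0.3651, 0.7303, -0.1826).
r_{12} = q_1·w_2 = 2.3735.
u_2 = w_2 − 2.3735·q_1 = (-2.7000, -1.1333, -2.7333, -0.5667).

u_2 = (-2.7000, -1.1333, -2.7333, -0.5667)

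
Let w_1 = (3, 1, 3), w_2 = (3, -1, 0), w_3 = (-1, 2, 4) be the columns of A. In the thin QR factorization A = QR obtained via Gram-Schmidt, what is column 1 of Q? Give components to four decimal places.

w_1 = (3, 1, 3); ‖w_1‖ = 4.3589, so q_1 = (0.6882, 0.2294, 0.6882).

q_1 = (0.6882, 0.2294, 0.6882)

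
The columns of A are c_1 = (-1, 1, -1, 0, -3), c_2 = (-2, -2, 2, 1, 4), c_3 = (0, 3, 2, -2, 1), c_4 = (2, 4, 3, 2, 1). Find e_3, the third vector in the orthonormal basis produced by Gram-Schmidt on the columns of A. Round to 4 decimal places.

c_1 = (-1, 1, -1, 0, -3); ‖c_1‖ = 3.4641, so e_1 = (-0.2887, 0.2887, -0.2887, 0.0000, -0.8660).
e_1·c_2 = (-0.2887)·(-2) + 0.2887·(-2) + (-0.2887)·2 + 0.0000·1 + (-0.8660)·4 = -4.0415.
u_2 = c_2 + 4.0415·e_1 = (-3.1667, -0.8333, 0.8333, 1.0000, 0.5000).
‖u_2‖ = 3.5590, so e_2 = (-0.8898, -0.2341, 0.2341, 0.2810, 0.1405).
e_1·c_3 = (-0.2887)·0 + 0.2887·3 + (-0.2887)·2 + 0.0000·(-2) + (-0.8660)·1 = -0.5774; e_2·c_3 = (-0.8898)·0 + (-0.2341)·3 + 0.2341·2 + 0.2810·(-2) + 0.1405·1 = -0.6556.
u_3 = c_3 + 0.5774·e_1 + 0.6556·e_2 = (-0.7500, 3.0132, 1.9868, -1.8158, 0.5921).
‖u_3‖ = 4.1517, so e_3 = (-0.1806, 0.7258, 0.4786, -0.4374, 0.1426).

e_3 = (-0.1806, 0.7258, 0.4786, -0.4374, 0.1426)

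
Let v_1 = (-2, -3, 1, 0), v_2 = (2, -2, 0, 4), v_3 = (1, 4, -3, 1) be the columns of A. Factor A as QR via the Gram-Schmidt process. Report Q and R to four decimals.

Q = [[-0.5345, 0.4694, -0.5833], [-0.8018, -0.3227, 0.1530], [0.2673, -0.0293, -0.7076], [0.0000, 0.8214, 0.3682]], R = [[3.7417, 0.5345, -4.5434], [0.0000, 4.8697, 0.0880], [0.0000, 0.0000, 2.5198]]

q_1 = v_1/‖v_1‖ = (-2, -3, 1, 0)/3.7417 = (-0.5345, -0.8018, 0.2673, 0.0000).
r_{12} = q_1·v_2 = 0.5345.
u_2 = v_2 − 0.5345·q_1 = (2.2857, -1.5714, -0.1429, 4.0000).
‖u_2‖ = 4.8697, so q_2 = (0.4694, -0.3227, -0.0293, 0.8214).
r_{13} = q_1·v_3 = -4.5434; r_{23} = q_2·v_3 = 0.0880.
u_3 = v_3 + 4.5434·q_1 − 0.0880·q_2 = (-1.4699, 0.3855, -1.7831, 0.9277).
‖u_3‖ = 2.5198, so q_3 = (-0.5833, 0.1530, -0.7076, 0.3682).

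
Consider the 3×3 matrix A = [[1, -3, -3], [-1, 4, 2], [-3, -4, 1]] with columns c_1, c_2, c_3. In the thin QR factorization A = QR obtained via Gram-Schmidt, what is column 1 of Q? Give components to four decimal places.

c_1 = (1, -1, -3); ‖c_1‖ = 3.3166, so q_1 = (0.3015, -0.3015, -0.9045).

q_1 = (0.3015, -0.3015, -0.9045)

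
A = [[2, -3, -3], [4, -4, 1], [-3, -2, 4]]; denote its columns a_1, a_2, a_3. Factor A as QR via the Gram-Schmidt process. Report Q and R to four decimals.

a_1 = (2, 4, -3); ‖a_1‖ = 5.3852, so q_1 = (0.3714, 0.7428, -0.5571).
q_1·a_2 = 0.3714·(-3) + 0.7428·(-4) + (-0.5571)·(-2) = -2.9711.
u_2 = a_2 + 2.9711·q_1 = (-1.8966, -1.7931, -3.6552).
‖u_2‖ = 4.4914, so q_2 = (-0.4223, -0.3992, -0.8138).
q_1·a_3 = 0.3714·(-3) + 0.7428·1 + (-0.5571)·4 = -2.5997; q_2·a_3 = (-0.4223)·(-3) + (-0.3992)·1 + (-0.8138)·4 = -2.3877.
u_3 = a_3 + 2.5997·q_1 + 2.3877·q_2 = (-3.0427, 1.9778, 0.6085).
‖u_3‖ = 3.6797, so q_3 = (-0.8269, 0.5375, 0.1654).

Q = [[0.3714, -0.4223, -0.8269], [0.7428, -0.3992, 0.5375], [-0.5571, -0.8138, 0.1654]], R = [[5.3852, -2.9711, -2.5997], [0.0000, 4.4914, -2.3877], [0.0000, 0.0000, 3.6797]]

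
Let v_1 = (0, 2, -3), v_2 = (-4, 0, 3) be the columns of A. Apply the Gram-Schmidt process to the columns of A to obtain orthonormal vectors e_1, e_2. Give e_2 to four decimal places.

e_2 = (-0.9233, 0.3196, 0.2131)

e_1 = v_1/‖v_1‖ = (0, 2, -3)/3.6056 = (0.0000, 0.5547, -0.8321).
r_{12} = e_1·v_2 = -2.4962.
u_2 = v_2 + 2.4962·e_1 = (-4.0000, 1.3846, 0.9231).
‖u_2‖ = 4.3323, so e_2 = (-0.9233, 0.3196, 0.2131).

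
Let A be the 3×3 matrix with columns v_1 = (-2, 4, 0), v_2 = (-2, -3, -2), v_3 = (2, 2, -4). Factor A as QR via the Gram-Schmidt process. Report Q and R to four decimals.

q_1 = v_1/‖v_1‖ = (-2, 4, 0)/4.4721 = (-0.4472, 0.8944, 0.0000).
r_{12} = q_1·v_2 = -1.7889.
u_2 = v_2 + 1.7889·q_1 = (-2.8000, -1.4000, -2.0000).
‖u_2‖ = 3.7148, so q_2 = (-0.7537, -0.3769, -0.5384).
r_{13} = q_1·v_3 = 0.8944; r_{23} = q_2·v_3 = -0.1077.
u_3 = v_3 − 0.8944·q_1 + 0.1077·q_2 = (2.3188, 1.1594, -4.0580).
‖u_3‖ = 4.8154, so q_3 = (0.4815, 0.2408, -0.8427).

Q = [[-0.4472, -0.7537, 0.4815], [0.8944, -0.3769, 0.2408], [0.0000, -0.5384, -0.8427]], R = [[4.4721, -1.7889, 0.8944], [0.0000, 3.7148, -0.1077], [0.0000, 0.0000, 4.8154]]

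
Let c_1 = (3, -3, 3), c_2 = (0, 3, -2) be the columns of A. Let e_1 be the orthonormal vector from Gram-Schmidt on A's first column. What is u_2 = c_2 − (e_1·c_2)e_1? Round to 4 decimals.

c_1 = (3, -3, 3); ‖c_1‖ = 5.1962, so e_1 = (0.5774, -0.5774, 0.5774).
e_1·c_2 = 0.5774·0 + (-0.5774)·3 + 0.5774·(-2) = -2.8868.
u_2 = c_2 + 2.8868·e_1 = (1.6667, 1.3333, -0.3333).

u_2 = (1.6667, 1.3333, -0.3333)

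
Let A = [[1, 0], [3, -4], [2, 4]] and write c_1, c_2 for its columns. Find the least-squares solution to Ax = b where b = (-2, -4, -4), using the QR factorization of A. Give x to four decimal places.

c_1 = (1, 3, 2); ‖c_1‖ = 3.7417, so q_1 = (0.2673, 0.8018, 0.5345).
q_1·c_2 = 0.2673·0 + 0.8018·(-4) + 0.5345·4 = -1.0690.
u_2 = c_2 + 1.0690·q_1 = (0.2857, -3.1429, 4.5714).
‖u_2‖ = 5.5549, so q_2 = (0.0514, -0.5658, 0.8230).
Qᵀb = (-5.8797, -1.1316).
Back-substitute: x_2 = -1.1316/5.5549 = -0.2037.
x_1 = (-5.8797 + 1.0690·(-0.2037))/3.7417 = -1.6296.

x = (-1.6296, -0.2037)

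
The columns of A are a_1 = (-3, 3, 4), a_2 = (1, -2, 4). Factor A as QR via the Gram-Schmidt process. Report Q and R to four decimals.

Q = [[-0.5145, 0.3658], [0.5145, -0.5919], [0.6860, 0.7182]], R = [[5.8310, 1.2005], [0.0000, 4.4225]]

a_1 = (-3, 3, 4); ‖a_1‖ = 5.8310, so e_1 = (-0.5145, 0.5145, 0.6860).
e_1·a_2 = (-0.5145)·1 + 0.5145·(-2) + 0.6860·4 = 1.2005.
u_2 = a_2 − 1.2005·e_1 = (1.6176, -2.6176, 3.1765).
‖u_2‖ = 4.4225, so e_2 = (0.3658, -0.5919, 0.7182).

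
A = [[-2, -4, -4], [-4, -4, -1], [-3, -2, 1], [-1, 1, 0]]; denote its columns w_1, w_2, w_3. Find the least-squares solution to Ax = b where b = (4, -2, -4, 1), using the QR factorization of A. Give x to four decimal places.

w_1 = (-2, -4, -3, -1); ‖w_1‖ = 5.4772, so q_1 = (-0.3651, -0.7303, -0.5477, -0.1826).
q_1·w_2 = (-0.3651)·(-4) + (-0.7303)·(-4) + (-0.5477)·(-2) + (-0.1826)·1 = 5.2947.
u_2 = w_2 − 5.2947·q_1 = (-2.0667, -0.1333, 0.9000, 1.9667).
‖u_2‖ = 2.9944, so q_2 = (-0.6902, -0.0445, 0.3006, 0.6568).
q_1·w_3 = (-0.3651)·(-4) + (-0.7303)·(-1) + (-0.5477)·1 + (-0.1826)·0 = 1.6432; q_2·w_3 = (-0.6902)·(-4) + (-0.0445)·(-1) + 0.3006·1 + 0.6568·0 = 3.1058.
u_3 = w_3 − 1.6432·q_1 − 3.1058·q_2 = (-1.2565, 0.3383, 0.9665, -1.7398).
‖u_3‖ = 2.3779, so q_3 = (-0.5284, 0.1423, 0.4065, -0.7317).
Qᵀb = (2.0083, -3.2171, -4.7557).
Back-substitute: x_3 = -4.7557/2.3779 = -2.0000.
x_2 = (-3.2171 − 3.1058·(-2.0000))/2.9944 = 1.0000.
x_1 = (2.0083 − 5.2947·1.0000 − 1.6432·(-2.0000))/5.4772 = 0.0000.

x = (0.0000, 1.0000, -2.0000)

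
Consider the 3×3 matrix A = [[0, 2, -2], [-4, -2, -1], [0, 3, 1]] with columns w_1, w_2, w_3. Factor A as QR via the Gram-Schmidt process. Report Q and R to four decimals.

Q = [[0.0000, 0.5547, -0.8321], [-1.0000, 0.0000, 0.0000], [0.0000, 0.8321, 0.5547]], R = [[4.0000, 2.0000, 1.0000], [0.0000, 3.6056, -0.2774], [0.0000, 0.0000, 2.2188]]

q_1 = w_1/‖w_1‖ = (0, -4, 0)/4.0000 = (0.0000, -1.0000, 0.0000).
r_{12} = q_1·w_2 = 2.0000.
u_2 = w_2 − 2.0000·q_1 = (2.0000, 0.0000, 3.0000).
‖u_2‖ = 3.6056, so q_2 = (0.5547, 0.0000, 0.8321).
r_{13} = q_1·w_3 = 1.0000; r_{23} = q_2·w_3 = -0.2774.
u_3 = w_3 − 1.0000·q_1 + 0.2774·q_2 = (-1.8462, 0.0000, 1.2308).
‖u_3‖ = 2.2188, so q_3 = (-0.8321, 0.0000, 0.5547).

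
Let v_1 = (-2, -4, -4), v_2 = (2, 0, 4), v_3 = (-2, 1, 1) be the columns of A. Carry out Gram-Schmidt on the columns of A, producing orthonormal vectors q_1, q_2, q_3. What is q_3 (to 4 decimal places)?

q_1 = v_1/‖v_1‖ = (-2, -4, -4)/6.0000 = (-0.3333, -0.6667, -0.6667).
r_{12} = q_1·v_2 = -3.3333.
u_2 = v_2 + 3.3333·q_1 = (0.8889, -2.2222, 1.7778).
‖u_2‖ = 2.9814, so q_2 = (0.2981, -0.7454, 0.5963).
r_{13} = q_1·v_3 = -0.6667; r_{23} = q_2·v_3 = -0.7454.
u_3 = v_3 + 0.6667·q_1 + 0.7454·q_2 = (-2.0000, 0.0000, 1.0000).
‖u_3‖ = 2.2361, so q_3 = (-0.8944, 0.0000, 0.4472).

q_3 = (-0.8944, 0.0000, 0.4472)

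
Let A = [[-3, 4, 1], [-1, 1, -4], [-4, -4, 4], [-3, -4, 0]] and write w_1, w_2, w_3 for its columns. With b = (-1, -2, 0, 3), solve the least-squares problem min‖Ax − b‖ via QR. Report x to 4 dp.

x = (0.0718, -0.3676, 0.0665)

w_1 = (-3, -1, -4, -3); ‖w_1‖ = 5.9161, so e_1 = (-0.5071, -0.1690, -0.6761, -0.5071).
e_1·w_2 = (-0.5071)·4 + (-0.1690)·1 + (-0.6761)·(-4) + (-0.5071)·(-4) = 2.5355.
u_2 = w_2 − 2.5355·e_1 = (5.2857, 1.4286, -2.2857, -2.7143).
‖u_2‖ = 6.5247, so e_2 = (0.8101, 0.2189, -0.3503, -0.4160).
e_1·w_3 = (-0.5071)·1 + (-0.1690)·(-4) + (-0.6761)·4 + (-0.5071)·0 = -2.5355; e_2·w_3 = 0.8101·1 + 0.2189·(-4) + (-0.3503)·4 + (-0.4160)·0 = -1.4670.
u_3 = w_3 + 2.5355·e_1 + 1.4670·e_2 = (0.9027, -4.1074, 1.7718, -1.8960).
‖u_3‖ = 4.9416, so e_3 = (0.1827, -0.8312, 0.3585, -0.3837).
Qᵀb = (-0.6761, -2.4960, 0.3287).
Back-substitute: x_3 = 0.3287/4.9416 = 0.0665.
x_2 = (-2.4960 + 1.4670·0.0665)/6.5247 = -0.3676.
x_1 = (-0.6761 − 2.5355·(-0.3676) + 2.5355·0.0665)/5.9161 = 0.0718.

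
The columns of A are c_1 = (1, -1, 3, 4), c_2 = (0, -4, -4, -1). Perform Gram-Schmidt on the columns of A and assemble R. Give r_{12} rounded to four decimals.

c_1 = (1, -1, 3, 4); ‖c_1‖ = 5.1962, so q_1 = (0.1925, -0.1925, 0.5774, 0.7698).
r_{12} = q_1·c_2 = -2.3094.

r_{12} = -2.3094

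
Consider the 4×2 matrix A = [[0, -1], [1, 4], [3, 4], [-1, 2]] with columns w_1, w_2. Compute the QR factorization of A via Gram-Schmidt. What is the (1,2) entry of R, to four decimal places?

r_{12} = 4.2212

w_1 = (0, 1, 3, -1); ‖w_1‖ = 3.3166, so q_1 = (0.0000, 0.3015, 0.9045, -0.3015).
r_{12} = q_1·w_2 = 4.2212.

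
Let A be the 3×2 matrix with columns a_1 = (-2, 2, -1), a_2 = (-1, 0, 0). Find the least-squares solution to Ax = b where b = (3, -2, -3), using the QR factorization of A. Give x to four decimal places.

a_1 = (-2, 2, -1); ‖a_1‖ = 3.0000, so e_1 = (-0.6667, 0.6667, -0.3333).
e_1·a_2 = (-0.6667)·(-1) + 0.6667·0 + (-0.3333)·0 = 0.6667.
u_2 = a_2 − 0.6667·e_1 = (-0.5556, -0.4444, 0.2222).
‖u_2‖ = 0.7454, so e_2 = (-0.7454, -0.5963, 0.2981).
Qᵀb = (-2.3333, -1.9379).
Back-substitute: x_2 = -1.9379/0.7454 = -2.6000.
x_1 = (-2.3333 − 0.6667·(-2.6000))/3.0000 = -0.2000.

x = (-0.2000, -2.6000)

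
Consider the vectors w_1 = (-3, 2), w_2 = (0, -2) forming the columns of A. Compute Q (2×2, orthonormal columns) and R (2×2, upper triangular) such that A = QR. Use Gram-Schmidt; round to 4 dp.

w_1 = (-3, 2); ‖w_1‖ = 3.6056, so e_1 = (-0.8321, 0.5547).
e_1·w_2 = (-0.8321)·0 + 0.5547·(-2) = -1.1094.
u_2 = w_2 + 1.1094·e_1 = (-0.9231, -1.3846).
‖u_2‖ = 1.6641, so e_2 = (-0.5547, -0.8321).

Q = [[-0.8321, -0.5547], [0.5547, -0.8321]], R = [[3.6056, -1.1094], [0.0000, 1.6641]]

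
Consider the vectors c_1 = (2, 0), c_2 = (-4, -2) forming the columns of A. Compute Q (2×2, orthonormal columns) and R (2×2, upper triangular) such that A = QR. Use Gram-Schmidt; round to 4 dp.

e_1 = c_1/‖c_1‖ = (2, 0)/2.0000 = (1.0000, 0.0000).
r_{12} = e_1·c_2 = -4.0000.
u_2 = c_2 + 4.0000·e_1 = (0.0000, -2.0000).
‖u_2‖ = 2.0000, so e_2 = (0.0000, -1.0000).

Q = [[1.0000, 0.0000], [0.0000, -1.0000]], R = [[2.0000, -4.0000], [0.0000, 2.0000]]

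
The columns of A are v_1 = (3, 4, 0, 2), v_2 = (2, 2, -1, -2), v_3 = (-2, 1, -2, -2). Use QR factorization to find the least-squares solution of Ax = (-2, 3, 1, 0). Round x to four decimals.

x = (0.6185, -0.6683, 0.8757)

v_1 = (3, 4, 0, 2); ‖v_1‖ = 5.3852, so e_1 = (0.5571, 0.7428, 0.0000, 0.3714).
e_1·v_2 = 0.5571·2 + 0.7428·2 + 0.0000·(-1) + 0.3714·(-2) = 1.8570.
u_2 = v_2 − 1.8570·e_1 = (0.9655, 0.6207, -1.0000, -2.6897).
‖u_2‖ = 3.0906, so e_2 = (0.3124, 0.2008, -0.3236, -0.8703).
e_1·v_3 = 0.5571·(-2) + 0.7428·1 + 0.0000·(-2) + 0.3714·(-2) = -1.1142; e_2·v_3 = 0.3124·(-2) + 0.2008·1 + (-0.3236)·(-2) + (-0.8703)·(-2) = 1.9637.
u_3 = v_3 + 1.1142·e_1 − 1.9637·e_2 = (-1.9928, 1.4332, -1.3646, 0.1227).
‖u_3‖ = 2.8111, so e_3 = (-0.7089, 0.5098, -0.4854, 0.0437).
Qᵀb = (1.1142, -0.3459, 2.4618).
Back-substitute: x_3 = 2.4618/2.8111 = 0.8757.
x_2 = (-0.3459 − 1.9637·0.8757)/3.0906 = -0.6683.
x_1 = (1.1142 − 1.8570·(-0.6683) + 1.1142·0.8757)/5.3852 = 0.6185.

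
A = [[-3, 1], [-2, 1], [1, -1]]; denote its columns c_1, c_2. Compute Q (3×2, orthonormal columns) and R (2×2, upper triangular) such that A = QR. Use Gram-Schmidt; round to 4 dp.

Q = [[-0.8018, -0.4364], [-0.5345, 0.2182], [0.2673, -0.8729]], R = [[3.7417, -1.6036], [0.0000, 0.6547]]

c_1 = (-3, -2, 1); ‖c_1‖ = 3.7417, so e_1 = (-0.8018, -0.5345, 0.2673).
e_1·c_2 = (-0.8018)·1 + (-0.5345)·1 + 0.2673·(-1) = -1.6036.
u_2 = c_2 + 1.6036·e_1 = (-0.2857, 0.1429, -0.5714).
‖u_2‖ = 0.6547, so e_2 = (-0.4364, 0.2182, -0.8729).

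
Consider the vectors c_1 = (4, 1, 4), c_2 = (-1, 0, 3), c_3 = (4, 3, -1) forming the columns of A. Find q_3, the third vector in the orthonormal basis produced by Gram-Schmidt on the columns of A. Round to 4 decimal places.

c_1 = (4, 1, 4); ‖c_1‖ = 5.7446, so q_1 = (0.6963, 0.1741, 0.6963).
q_1·c_2 = 0.6963·(-1) + 0.1741·0 + 0.6963·3 = 1.3926.
u_2 = c_2 − 1.3926·q_1 = (-1.9697, -0.2424, 2.0303).
‖u_2‖ = 2.8391, so q_2 = (-0.6938, -0.0854, 0.7151).
q_1·c_3 = 0.6963·4 + 0.1741·3 + 0.6963·(-1) = 2.6112; q_2·c_3 = (-0.6938)·4 + (-0.0854)·3 + 0.7151·(-1) = -3.7464.
u_3 = c_3 − 2.6112·q_1 + 3.7464·q_2 = (-0.4173, 2.2256, -0.1391).
‖u_3‖ = 2.2686, so q_3 = (-0.1839, 0.9810, -0.0613).

q_3 = (-0.1839, 0.9810, -0.0613)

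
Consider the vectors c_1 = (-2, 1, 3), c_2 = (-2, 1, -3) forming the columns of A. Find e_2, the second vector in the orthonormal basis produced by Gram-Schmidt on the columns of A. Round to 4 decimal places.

c_1 = (-2, 1, 3); ‖c_1‖ = 3.7417, so e_1 = (-0.5345, 0.2673, 0.8018).
e_1·c_2 = (-0.5345)·(-2) + 0.2673·1 + 0.8018·(-3) = -1.0690.
u_2 = c_2 + 1.0690·e_1 = (-2.5714, 1.2857, -2.1429).
‖u_2‖ = 3.5857, so e_2 = (-0.7171, 0.3586, -0.5976).

e_2 = (-0.7171, 0.3586, -0.5976)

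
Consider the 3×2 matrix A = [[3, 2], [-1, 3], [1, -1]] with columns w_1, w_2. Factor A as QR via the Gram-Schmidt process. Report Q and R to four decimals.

q_1 = w_1/‖w_1‖ = (3, -1, 1)/3.3166 = (0.9045, -0.3015, 0.3015).
r_{12} = q_1·w_2 = 0.6030.
u_2 = w_2 − 0.6030·q_1 = (1.4545, 3.1818, -1.1818).
‖u_2‖ = 3.6927, so q_2 = (0.3939, 0.8616, -0.3200).

Q = [[0.9045, 0.3939], [-0.3015, 0.8616], [0.3015, -0.3200]], R = [[3.3166, 0.6030], [0.0000, 3.6927]]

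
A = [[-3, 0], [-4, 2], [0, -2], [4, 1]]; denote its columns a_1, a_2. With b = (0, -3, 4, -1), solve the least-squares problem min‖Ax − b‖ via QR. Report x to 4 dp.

x = (0.0340, -1.6516)

a_1 = (-3, -4, 0, 4); ‖a_1‖ = 6.4031, so q_1 = (-0.4685, -0.6247, 0.0000, 0.6247).
q_1·a_2 = (-0.4685)·0 + (-0.6247)·2 + 0.0000·(-2) + 0.6247·1 = -0.6247.
u_2 = a_2 + 0.6247·q_1 = (-0.2927, 1.6098, -2.0000, 1.3902).
‖u_2‖ = 2.9342, so q_2 = (-0.0997, 0.5486, -0.6816, 0.4738).
Qᵀb = (1.2494, -4.8461).
Back-substitute: x_2 = -4.8461/2.9342 = -1.6516.
x_1 = (1.2494 + 0.6247·(-1.6516))/6.4031 = 0.0340.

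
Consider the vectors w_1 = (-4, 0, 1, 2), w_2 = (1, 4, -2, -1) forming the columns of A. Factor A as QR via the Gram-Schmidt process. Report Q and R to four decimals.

Q = [[-0.8729, -0.1203], [0.0000, 0.9188], [0.2182, -0.3719], [0.4364, -0.0547]], R = [[4.5826, -1.7457], [0.0000, 4.3534]]

w_1 = (-4, 0, 1, 2); ‖w_1‖ = 4.5826, so e_1 = (-0.8729, 0.0000, 0.2182, 0.4364).
e_1·w_2 = (-0.8729)·1 + 0.0000·4 + 0.2182·(-2) + 0.4364·(-1) = -1.7457.
u_2 = w_2 + 1.7457·e_1 = (-0.5238, 4.0000, -1.6190, -0.2381).
‖u_2‖ = 4.3534, so e_2 = (-0.1203, 0.9188, -0.3719, -0.0547).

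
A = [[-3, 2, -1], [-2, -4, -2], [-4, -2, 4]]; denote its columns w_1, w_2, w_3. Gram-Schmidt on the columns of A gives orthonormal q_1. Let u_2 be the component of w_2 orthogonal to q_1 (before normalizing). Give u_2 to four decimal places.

q_1 = w_1/‖w_1‖ = (-3, -2, -4)/5.3852 = (-0.5571, -0.3714, -0.7428).
r_{12} = q_1·w_2 = 1.8570.
u_2 = w_2 − 1.8570·q_1 = (3.0345, -3.3103, -0.6207).

u_2 = (3.0345, -3.3103, -0.6207)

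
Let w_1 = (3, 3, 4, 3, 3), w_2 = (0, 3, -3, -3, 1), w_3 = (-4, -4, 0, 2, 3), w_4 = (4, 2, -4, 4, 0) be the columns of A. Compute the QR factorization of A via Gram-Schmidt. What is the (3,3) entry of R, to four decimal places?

r_{33} = 5.7510

w_1 = (3, 3, 4, 3, 3); ‖w_1‖ = 7.2111, so e_1 = (0.4160, 0.4160, 0.5547, 0.4160, 0.4160).
e_1·w_2 = 0.4160·0 + 0.4160·3 + 0.5547·(-3) + 0.4160·(-3) + 0.4160·1 = -1.2481.
u_2 = w_2 + 1.2481·e_1 = (0.5192, 3.5192, -2.3077, -2.4808, 1.5192).
‖u_2‖ = 5.1422, so e_2 = (0.1010, 0.6844, -0.4488, -0.4824, 0.2954).
e_1·w_3 = 0.4160·(-4) + 0.4160·(-4) + 0.5547·0 + 0.4160·2 + 0.4160·3 = -1.2481; e_2·w_3 = 0.1010·(-4) + 0.6844·(-4) + (-0.4488)·0 + (-0.4824)·2 + 0.2954·3 = -3.2200.
u_3 = w_3 + 1.2481·e_1 + 3.2200·e_2 = (-3.1556, -1.2771, -0.7527, 0.9658, 4.4705).
r_{33} = ‖u_3‖ = 5.7510.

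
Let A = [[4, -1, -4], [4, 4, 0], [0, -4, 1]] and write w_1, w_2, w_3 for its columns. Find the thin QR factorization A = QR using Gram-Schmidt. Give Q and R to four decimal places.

Q = [[0.7071, -0.4683, -0.5298], [0.7071, 0.4683, 0.5298], [0.0000, -0.7493, 0.6623]], R = [[5.6569, 2.1213, -2.8284], [0.0000, 5.3385, 1.1239], [0.0000, 0.0000, 2.7815]]

w_1 = (4, 4, 0); ‖w_1‖ = 5.6569, so q_1 = (0.7071, 0.7071, 0.0000).
q_1·w_2 = 0.7071·(-1) + 0.7071·4 + 0.0000·(-4) = 2.1213.
u_2 = w_2 − 2.1213·q_1 = (-2.5000, 2.5000, -4.0000).
‖u_2‖ = 5.3385, so q_2 = (-0.4683, 0.4683, -0.7493).
q_1·w_3 = 0.7071·(-4) + 0.7071·0 + 0.0000·1 = -2.8284; q_2·w_3 = (-0.4683)·(-4) + 0.4683·0 + (-0.7493)·1 = 1.1239.
u_3 = w_3 + 2.8284·q_1 − 1.1239·q_2 = (-1.4737, 1.4737, 1.8421).
‖u_3‖ = 2.7815, so q_3 = (-0.5298, 0.5298, 0.6623).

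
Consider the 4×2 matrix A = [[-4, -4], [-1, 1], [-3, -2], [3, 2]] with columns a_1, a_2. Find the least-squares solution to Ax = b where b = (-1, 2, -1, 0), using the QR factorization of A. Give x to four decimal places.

q_1 = a_1/‖a_1‖ = (-4, -1, -3, 3)/5.9161 = (-0.6761, -0.1690, -0.5071, 0.5071).
r_{12} = q_1·a_2 = 4.5638.
u_2 = a_2 − 4.5638·q_1 = (-0.9143, 1.7714, 0.3143, -0.3143).
‖u_2‖ = 2.0424, so q_2 = (-0.4477, 0.8673, 0.1539, -0.1539).
Qᵀb = (0.8452, 2.0284).
Back-substitute: x_2 = 2.0284/2.0424 = 0.9932.
x_1 = (0.8452 − 4.5638·0.9932)/5.9161 = -0.6233.

x = (-0.6233, 0.9932)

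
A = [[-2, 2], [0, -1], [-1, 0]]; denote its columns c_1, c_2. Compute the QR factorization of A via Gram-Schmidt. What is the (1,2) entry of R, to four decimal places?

e_1 = c_1/‖c_1‖ = (-2, 0, -1)/2.2361 = (-0.8944, 0.0000, -0.4472).
r_{12} = e_1·c_2 = -1.7889.

r_{12} = -1.7889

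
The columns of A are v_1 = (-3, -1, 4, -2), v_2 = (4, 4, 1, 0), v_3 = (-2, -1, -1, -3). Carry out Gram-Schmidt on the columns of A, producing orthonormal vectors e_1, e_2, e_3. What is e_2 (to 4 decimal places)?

e_2 = (0.5273, 0.6779, 0.4896, -0.1506)

e_1 = v_1/‖v_1‖ = (-3, -1, 4, -2)/5.4772 = (-0.5477, -0.1826, 0.7303, -0.3651).
r_{12} = e_1·v_2 = -2.1909.
u_2 = v_2 + 2.1909·e_1 = (2.8000, 3.6000, 2.6000, -0.8000).
‖u_2‖ = 5.3104, so e_2 = (0.5273, 0.6779, 0.4896, -0.1506).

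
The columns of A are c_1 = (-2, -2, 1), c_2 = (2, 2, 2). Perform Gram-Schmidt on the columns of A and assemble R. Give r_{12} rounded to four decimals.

q_1 = c_1/‖c_1‖ = (-2, -2, 1)/3.0000 = (-0.6667, -0.6667, 0.3333).
r_{12} = q_1·c_2 = -2.0000.

r_{12} = -2.0000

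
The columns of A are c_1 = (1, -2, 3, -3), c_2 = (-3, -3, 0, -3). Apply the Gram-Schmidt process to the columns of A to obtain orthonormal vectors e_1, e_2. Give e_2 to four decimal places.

c_1 = (1, -2, 3, -3); ‖c_1‖ = 4.7958, so e_1 = (0.2085, -0.4170, 0.6255, -0.6255).
e_1·c_2 = 0.2085·(-3) + (-0.4170)·(-3) + 0.6255·0 + (-0.6255)·(-3) = 2.5022.
u_2 = c_2 − 2.5022·e_1 = (-3.5217, -1.9565, -1.5652, -1.4348).
‖u_2‖ = 4.5540, so e_2 = (-0.7733, -0.4296, -0.3437, -0.3151).

e_2 = (-0.7733, -0.4296, -0.3437, -0.3151)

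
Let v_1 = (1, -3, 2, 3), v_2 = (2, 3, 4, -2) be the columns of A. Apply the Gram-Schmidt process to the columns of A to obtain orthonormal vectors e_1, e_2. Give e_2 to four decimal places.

v_1 = (1, -3, 2, 3); ‖v_1‖ = 4.7958, so e_1 = (0.2085, -0.6255, 0.4170, 0.6255).
e_1·v_2 = 0.2085·2 + (-0.6255)·3 + 0.4170·4 + 0.6255·(-2) = -1.0426.
u_2 = v_2 + 1.0426·e_1 = (2.2174, 2.3478, 4.4348, -1.3478).
‖u_2‖ = 5.6492, so e_2 = (0.3925, 0.4156, 0.7850, -0.2386).

e_2 = (0.3925, 0.4156, 0.7850, -0.2386)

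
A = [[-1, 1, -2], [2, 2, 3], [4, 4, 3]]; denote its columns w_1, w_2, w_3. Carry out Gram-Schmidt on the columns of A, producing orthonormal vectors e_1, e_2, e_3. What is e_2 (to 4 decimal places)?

e_2 = (0.9759, 0.0976, 0.1952)

e_1 = w_1/‖w_1‖ = (-1, 2, 4)/4.5826 = (-0.2182, 0.4364, 0.8729).
r_{12} = e_1·w_2 = 4.1461.
u_2 = w_2 − 4.1461·e_1 = (1.9048, 0.1905, 0.3810).
‖u_2‖ = 1.9518, so e_2 = (0.9759, 0.0976, 0.1952).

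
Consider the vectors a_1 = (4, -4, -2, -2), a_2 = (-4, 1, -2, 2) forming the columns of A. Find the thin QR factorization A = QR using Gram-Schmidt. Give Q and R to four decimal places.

a_1 = (4, -4, -2, -2); ‖a_1‖ = 6.3246, so q_1 = (0.6325, -0.6325, -0.3162, -0.3162).
q_1·a_2 = 0.6325·(-4) + (-0.6325)·1 + (-0.3162)·(-2) + (-0.3162)·2 = -3.1623.
u_2 = a_2 + 3.1623·q_1 = (-2.0000, -1.0000, -3.0000, 1.0000).
‖u_2‖ = 3.8730, so q_2 = (-0.5164, -0.2582, -0.7746, 0.2582).

Q = [[0.6325, -0.5164], [-0.6325, -0.2582], [-0.3162, -0.7746], [-0.3162, 0.2582]], R = [[6.3246, -3.1623], [0.0000, 3.8730]]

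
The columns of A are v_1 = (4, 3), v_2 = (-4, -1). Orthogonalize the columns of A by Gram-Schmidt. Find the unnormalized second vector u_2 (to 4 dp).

u_2 = (-0.9600, 1.2800)

v_1 = (4, 3); ‖v_1‖ = 5.0000, so e_1 = (0.8000, 0.6000).
e_1·v_2 = 0.8000·(-4) + 0.6000·(-1) = -3.8000.
u_2 = v_2 + 3.8000·e_1 = (-0.9600, 1.2800).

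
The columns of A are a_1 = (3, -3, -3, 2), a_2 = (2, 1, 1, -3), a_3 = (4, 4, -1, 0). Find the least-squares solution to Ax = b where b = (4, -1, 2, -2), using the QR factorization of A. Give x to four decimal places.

x = (0.4278, 1.2937, -0.1671)

a_1 = (3, -3, -3, 2); ‖a_1‖ = 5.5678, so e_1 = (0.5388, -0.5388, -0.5388, 0.3592).
e_1·a_2 = 0.5388·2 + (-0.5388)·1 + (-0.5388)·1 + 0.3592·(-3) = -1.0776.
u_2 = a_2 + 1.0776·e_1 = (2.5806, 0.4194, 0.4194, -2.6129).
‖u_2‖ = 3.7200, so e_2 = (0.6937, 0.1127, 0.1127, -0.7024).
e_1·a_3 = 0.5388·4 + (-0.5388)·4 + (-0.5388)·(-1) + 0.3592·0 = 0.5388; e_2·a_3 = 0.6937·4 + 0.1127·4 + 0.1127·(-1) + (-0.7024)·0 = 3.1130.
u_3 = a_3 − 0.5388·e_1 − 3.1130·e_2 = (1.5501, 3.9394, -1.0606, 1.9930).
‖u_3‖ = 4.7978, so e_3 = (0.3231, 0.8211, -0.2211, 0.4154).
Qᵀb = (0.8980, 4.2924, -0.8017).
Back-substitute: x_3 = -0.8017/4.7978 = -0.1671.
x_2 = (4.2924 − 3.1130·(-0.1671))/3.7200 = 1.2937.
x_1 = (0.8980 + 1.0776·1.2937 − 0.5388·(-0.1671))/5.5678 = 0.4278.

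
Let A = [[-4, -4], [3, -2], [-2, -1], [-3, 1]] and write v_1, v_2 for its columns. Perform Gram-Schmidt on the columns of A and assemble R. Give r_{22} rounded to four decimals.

r_{22} = 4.4574

e_1 = v_1/‖v_1‖ = (-4, 3, -2, -3)/6.1644 = (-0.6489, 0.4867, -0.3244, -0.4867).
r_{12} = e_1·v_2 = 1.4600.
u_2 = v_2 − 1.4600·e_1 = (-3.0526, -2.7105, -0.5263, 1.7105).
r_{22} = ‖u_2‖ = 4.4574.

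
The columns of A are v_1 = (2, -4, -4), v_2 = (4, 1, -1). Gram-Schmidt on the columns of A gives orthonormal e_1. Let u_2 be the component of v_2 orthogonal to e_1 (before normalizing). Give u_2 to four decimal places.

v_1 = (2, -4, -4); ‖v_1‖ = 6.0000, so e_1 = (0.3333, -0.6667, -0.6667).
e_1·v_2 = 0.3333·4 + (-0.6667)·1 + (-0.6667)·(-1) = 1.3333.
u_2 = v_2 − 1.3333·e_1 = (3.5556, 1.8889, -0.1111).

u_2 = (3.5556, 1.8889, -0.1111)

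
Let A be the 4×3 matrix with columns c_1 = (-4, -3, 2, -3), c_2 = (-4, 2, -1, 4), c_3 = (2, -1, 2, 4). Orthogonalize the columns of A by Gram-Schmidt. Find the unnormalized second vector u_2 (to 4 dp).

c_1 = (-4, -3, 2, -3); ‖c_1‖ = 6.1644, so q_1 = (-0.6489, -0.4867, 0.3244, -0.4867).
q_1·c_2 = (-0.6489)·(-4) + (-0.4867)·2 + 0.3244·(-1) + (-0.4867)·4 = -0.6489.
u_2 = c_2 + 0.6489·q_1 = (-4.4211, 1.6842, -0.7895, 3.6842).

u_2 = (-4.4211, 1.6842, -0.7895, 3.6842)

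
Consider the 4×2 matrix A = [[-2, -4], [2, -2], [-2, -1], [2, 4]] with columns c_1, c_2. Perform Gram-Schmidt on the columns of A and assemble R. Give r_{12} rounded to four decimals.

r_{12} = 3.5000

c_1 = (-2, 2, -2, 2); ‖c_1‖ = 4.0000, so q_1 = (-0.5000, 0.5000, -0.5000, 0.5000).
r_{12} = q_1·c_2 = 3.5000.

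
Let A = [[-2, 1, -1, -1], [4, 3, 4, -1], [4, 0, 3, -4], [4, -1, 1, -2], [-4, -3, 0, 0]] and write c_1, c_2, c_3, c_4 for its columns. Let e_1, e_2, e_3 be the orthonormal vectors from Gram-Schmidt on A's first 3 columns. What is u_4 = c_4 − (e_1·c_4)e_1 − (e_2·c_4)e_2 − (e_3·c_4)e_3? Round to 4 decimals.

u_4 = (-2.2985, 0.7217, -1.6661, -0.1869, 0.0179)

e_1 = c_1/‖c_1‖ = (-2, 4, 4, 4, -4)/8.2462 = (-0.2425, 0.4851, 0.4851, 0.4851, -0.4851).
r_{12} = e_1·c_2 = 2.1828.
u_2 = c_2 − 2.1828·e_1 = (1.5294, 1.9412, -1.0588, -2.0588, -1.9412).
‖u_2‖ = 3.9032, so e_2 = (0.3918, 0.4973, -0.2713, -0.5275, -0.4973).
r_{13} = e_1·c_3 = 4.1231; r_{23} = e_2·c_3 = 0.2562.
u_3 = c_3 − 4.1231·e_1 − 0.2562·e_2 = (-0.1004, 1.8726, 1.0695, -0.8649, 2.1274).
‖u_3‖ = 3.1519, so e_3 = (-0.0318, 0.5941, 0.3393, -0.2744, 0.6750).
r_{14} = e_1·c_4 = -3.1530; r_{24} = e_2·c_4 = 1.2508; r_{34} = e_3·c_4 = -1.3708.
u_4 = c_4 + 3.1530·e_1 − 1.2508·e_2 + 1.3708·e_3 = (-2.2985, 0.7217, -1.6661, -0.1869, 0.0179).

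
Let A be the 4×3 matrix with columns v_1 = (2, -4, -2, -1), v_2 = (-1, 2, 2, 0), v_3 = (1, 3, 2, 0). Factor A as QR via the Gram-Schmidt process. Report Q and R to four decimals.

q_1 = v_1/‖v_1‖ = (2, -4, -2, -1)/5.0000 = (0.4000, -0.8000, -0.4000, -0.2000).
r_{12} = q_1·v_2 = -2.8000.
u_2 = v_2 + 2.8000·q_1 = (0.1200, -0.2400, 0.8800, -0.5600).
‖u_2‖ = 1.0770, so q_2 = (0.1114, -0.2228, 0.8171, -0.5199).
r_{13} = q_1·v_3 = -2.8000; r_{23} = q_2·v_3 = 1.0770.
u_3 = v_3 + 2.8000·q_1 − 1.0770·q_2 = (2.0000, 1.0000, 0.0000, 0.0000).
‖u_3‖ = 2.2361, so q_3 = (0.8944, 0.4472, 0.0000, 0.0000).

Q = [[0.4000, 0.1114, 0.8944], [-0.8000, -0.2228, 0.4472], [-0.4000, 0.8171, 0.0000], [-0.2000, -0.5199, 0.0000]], R = [[5.0000, -2.8000, -2.8000], [0.0000, 1.0770, 1.0770], [0.0000, 0.0000, 2.2361]]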